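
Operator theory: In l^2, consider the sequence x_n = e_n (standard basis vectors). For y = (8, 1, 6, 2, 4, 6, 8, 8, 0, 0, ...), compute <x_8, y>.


x_8 = e_8 is the standard basis vector with 1 in position 8.
<x_8, y> = y_8 = 8
As n -> infinity, <x_n, y> -> 0, confirming weak convergence of (x_n) to 0.

8


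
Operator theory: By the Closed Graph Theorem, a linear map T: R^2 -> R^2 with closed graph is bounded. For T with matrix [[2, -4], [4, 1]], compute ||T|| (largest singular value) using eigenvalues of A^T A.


A^T A = [[20, -4], [-4, 17]]
trace(A^T A) = 37, det(A^T A) = 324
discriminant = 37^2 - 4*324 = 73
Largest eigenvalue of A^T A = (trace + sqrt(disc))/2 = 22.7720
||T|| = sqrt(22.7720) = 4.7720

4.7720


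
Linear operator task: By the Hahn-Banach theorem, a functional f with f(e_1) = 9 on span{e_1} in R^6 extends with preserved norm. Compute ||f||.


The norm of f is given by ||f|| = sup_{||x||=1} |f(x)|.
On span{e_1}, ||e_1|| = 1, so ||f|| = |f(e_1)| / ||e_1||
= |9| / 1 = 9.0000

9.0000


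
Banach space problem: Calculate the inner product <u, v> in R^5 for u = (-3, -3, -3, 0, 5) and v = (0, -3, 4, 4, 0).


Computing the standard inner product <u, v> = sum u_i * v_i
= -3*0 + -3*-3 + -3*4 + 0*4 + 5*0
= 0 + 9 + -12 + 0 + 0
= -3

-3


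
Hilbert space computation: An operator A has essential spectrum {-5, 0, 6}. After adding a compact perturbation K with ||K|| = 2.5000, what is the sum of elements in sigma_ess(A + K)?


By Weyl's theorem, the essential spectrum is invariant under compact perturbations.
sigma_ess(A + K) = sigma_ess(A) = {-5, 0, 6}
Sum = -5 + 0 + 6 = 1

1


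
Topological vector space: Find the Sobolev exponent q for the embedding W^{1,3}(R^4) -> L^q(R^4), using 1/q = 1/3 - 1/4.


Using the Sobolev embedding formula: 1/q = 1/p - k/n
1/q = 1/3 - 1/4 = 1/12
q = 1/(1/12) = 12

12.0000


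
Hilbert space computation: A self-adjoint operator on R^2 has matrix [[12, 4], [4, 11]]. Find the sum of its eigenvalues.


For a self-adjoint (symmetric) matrix, the eigenvalues are real.
The sum of eigenvalues equals the trace of the matrix.
trace = 12 + 11 = 23

23


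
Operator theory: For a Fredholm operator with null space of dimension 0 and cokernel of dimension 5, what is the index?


The Fredholm index is defined as ind(T) = dim(ker T) - dim(coker T)
= 0 - 5
= -5

-5


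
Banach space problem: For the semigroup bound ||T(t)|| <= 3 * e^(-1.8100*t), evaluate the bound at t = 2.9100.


||T(2.9100)|| <= 3 * exp(-1.8100 * 2.9100)
= 3 * exp(-5.2671)
= 3 * 0.0052
= 0.0155

0.0155


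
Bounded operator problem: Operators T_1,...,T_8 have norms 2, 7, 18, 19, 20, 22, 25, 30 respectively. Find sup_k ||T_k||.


By the Uniform Boundedness Principle, the supremum of norms is finite.
sup_k ||T_k|| = max(2, 7, 18, 19, 20, 22, 25, 30) = 30

30


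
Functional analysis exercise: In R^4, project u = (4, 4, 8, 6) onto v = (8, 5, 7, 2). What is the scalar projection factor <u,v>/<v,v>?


Computing <u,v> = 4*8 + 4*5 + 8*7 + 6*2 = 120
Computing <v,v> = 8^2 + 5^2 + 7^2 + 2^2 = 142
Projection coefficient = 120/142 = 0.8451

0.8451


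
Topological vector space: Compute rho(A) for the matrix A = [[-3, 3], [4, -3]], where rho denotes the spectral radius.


For a 2x2 matrix, eigenvalues satisfy lambda^2 - (trace)*lambda + det = 0
trace = -3 + -3 = -6
det = -3*-3 - 3*4 = -3
discriminant = (-6)^2 - 4*(-3) = 48
spectral radius = max |eigenvalue| = 6.4641

6.4641


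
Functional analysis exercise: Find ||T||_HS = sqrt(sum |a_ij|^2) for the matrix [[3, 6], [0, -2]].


The Hilbert-Schmidt norm is sqrt(sum of squares of all entries).
Sum of squares = 3^2 + 6^2 + 0^2 + (-2)^2
= 9 + 36 + 0 + 4 = 49
||T||_HS = sqrt(49) = 7.0000

7.0000


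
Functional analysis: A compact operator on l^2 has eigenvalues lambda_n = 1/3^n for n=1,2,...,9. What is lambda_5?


The eigenvalue formula gives lambda_5 = 1/3^5
= 1/243
= 0.0041

0.0041


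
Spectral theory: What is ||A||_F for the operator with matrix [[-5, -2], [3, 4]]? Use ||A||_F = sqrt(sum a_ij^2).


||A||_F^2 = sum a_ij^2
= (-5)^2 + (-2)^2 + 3^2 + 4^2
= 25 + 4 + 9 + 16 = 54
||A||_F = sqrt(54) = 7.3485

7.3485


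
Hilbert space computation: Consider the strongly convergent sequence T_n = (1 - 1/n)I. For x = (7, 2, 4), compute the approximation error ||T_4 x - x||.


T_4 x - x = (1 - 1/4)x - x = -x/4
||x|| = sqrt(69) = 8.3066
||T_4 x - x|| = ||x||/4 = 8.3066/4 = 2.0767

2.0767


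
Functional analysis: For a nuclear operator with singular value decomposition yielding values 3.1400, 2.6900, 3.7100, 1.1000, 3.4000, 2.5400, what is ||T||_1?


The nuclear norm is the sum of all singular values.
||T||_1 = 3.1400 + 2.6900 + 3.7100 + 1.1000 + 3.4000 + 2.5400
= 16.5800

16.5800


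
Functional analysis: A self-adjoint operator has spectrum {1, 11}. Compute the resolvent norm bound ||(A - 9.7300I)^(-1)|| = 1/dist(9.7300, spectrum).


dist(9.7300, {1, 11}) = min(|9.7300 - 1|, |9.7300 - 11|)
= min(8.7300, 1.2700) = 1.2700
Resolvent bound = 1/1.2700 = 0.7874

0.7874


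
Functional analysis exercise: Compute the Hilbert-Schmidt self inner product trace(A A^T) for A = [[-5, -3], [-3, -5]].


trace(A * A^T) = sum of squares of all entries
= (-5)^2 + (-3)^2 + (-3)^2 + (-5)^2
= 25 + 9 + 9 + 25
= 68

68


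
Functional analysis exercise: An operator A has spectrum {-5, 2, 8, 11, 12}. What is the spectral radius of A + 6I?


Spectrum of A + 6I = {1, 8, 14, 17, 18}
Spectral radius = max |lambda| over the shifted spectrum
= max(1, 8, 14, 17, 18) = 18

18


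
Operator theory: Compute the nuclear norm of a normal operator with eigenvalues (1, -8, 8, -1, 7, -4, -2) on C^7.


For a normal operator, singular values equal |eigenvalues|.
Trace norm = sum |lambda_i| = 1 + 8 + 8 + 1 + 7 + 4 + 2
= 31

31


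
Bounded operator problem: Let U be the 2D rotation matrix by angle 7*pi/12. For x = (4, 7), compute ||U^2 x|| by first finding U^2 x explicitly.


U is a rotation by theta = 7*pi/12
U^2 = rotation by 2*theta = 14*pi/12
cos(14*pi/12) = -0.8660, sin(14*pi/12) = -0.5000
U^2 x = (-0.8660 * 4 - -0.5000 * 7, -0.5000 * 4 + -0.8660 * 7)
= (0.0359, -8.0622)
||U^2 x|| = sqrt(0.0359^2 + (-8.0622)^2) = sqrt(65.0000) = 8.0623

8.0623


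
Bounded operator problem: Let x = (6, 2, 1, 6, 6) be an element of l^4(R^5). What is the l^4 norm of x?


The l^4 norm = (sum |x_i|^4)^(1/4)
Sum of 4th powers = 1296 + 16 + 1 + 1296 + 1296 = 3905
||x||_4 = (3905)^(1/4) = 7.9051

7.9051


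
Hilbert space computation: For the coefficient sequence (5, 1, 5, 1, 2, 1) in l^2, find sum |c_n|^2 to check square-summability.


sum |c_n|^2 = 5^2 + 1^2 + 5^2 + 1^2 + 2^2 + 1^2
= 25 + 1 + 25 + 1 + 4 + 1
= 57

57


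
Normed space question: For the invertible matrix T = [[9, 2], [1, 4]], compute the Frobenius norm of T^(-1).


det(T) = 9*4 - 2*1 = 34
T^(-1) = (1/34) * [[4, -2], [-1, 9]] = [[0.1176, -0.0588], [-0.0294, 0.2647]]
||T^(-1)||_F^2 = 0.1176^2 + (-0.0588)^2 + (-0.0294)^2 + 0.2647^2 = 0.0882
||T^(-1)||_F = sqrt(0.0882) = 0.2970

0.2970


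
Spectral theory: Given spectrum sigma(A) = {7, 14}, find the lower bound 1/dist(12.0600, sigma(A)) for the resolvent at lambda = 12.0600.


dist(12.0600, {7, 14}) = min(|12.0600 - 7|, |12.0600 - 14|)
= min(5.0600, 1.9400) = 1.9400
Resolvent bound = 1/1.9400 = 0.5155

0.5155


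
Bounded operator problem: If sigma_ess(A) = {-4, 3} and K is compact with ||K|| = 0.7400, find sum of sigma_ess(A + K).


By Weyl's theorem, the essential spectrum is invariant under compact perturbations.
sigma_ess(A + K) = sigma_ess(A) = {-4, 3}
Sum = -4 + 3 = -1

-1


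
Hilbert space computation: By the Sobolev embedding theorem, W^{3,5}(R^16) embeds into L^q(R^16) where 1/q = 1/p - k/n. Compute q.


Using the Sobolev embedding formula: 1/q = 1/p - k/n
1/q = 1/5 - 3/16 = 1/80
q = 1/(1/80) = 80

80.0000


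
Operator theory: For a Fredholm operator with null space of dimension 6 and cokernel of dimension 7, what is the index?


The Fredholm index is defined as ind(T) = dim(ker T) - dim(coker T)
= 6 - 7
= -1

-1


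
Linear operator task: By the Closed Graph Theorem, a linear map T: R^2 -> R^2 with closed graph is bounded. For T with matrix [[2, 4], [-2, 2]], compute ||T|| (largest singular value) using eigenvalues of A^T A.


A^T A = [[8, 4], [4, 20]]
trace(A^T A) = 28, det(A^T A) = 144
discriminant = 28^2 - 4*144 = 208
Largest eigenvalue of A^T A = (trace + sqrt(disc))/2 = 21.2111
||T|| = sqrt(21.2111) = 4.6056

4.6056


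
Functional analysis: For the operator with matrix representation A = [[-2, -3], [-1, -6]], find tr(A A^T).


trace(A * A^T) = sum of squares of all entries
= (-2)^2 + (-3)^2 + (-1)^2 + (-6)^2
= 4 + 9 + 1 + 36
= 50

50


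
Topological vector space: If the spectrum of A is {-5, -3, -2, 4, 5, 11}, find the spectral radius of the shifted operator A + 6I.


Spectrum of A + 6I = {1, 3, 4, 10, 11, 17}
Spectral radius = max |lambda| over the shifted spectrum
= max(1, 3, 4, 10, 11, 17) = 17

17


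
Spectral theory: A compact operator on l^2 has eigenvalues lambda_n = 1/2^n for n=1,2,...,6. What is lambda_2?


The eigenvalue formula gives lambda_2 = 1/2^2
= 1/4
= 0.2500

0.2500


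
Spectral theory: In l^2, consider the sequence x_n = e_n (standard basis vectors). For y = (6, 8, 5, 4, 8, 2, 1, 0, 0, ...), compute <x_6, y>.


x_6 = e_6 is the standard basis vector with 1 in position 6.
<x_6, y> = y_6 = 2
As n -> infinity, <x_n, y> -> 0, confirming weak convergence of (x_n) to 0.

2


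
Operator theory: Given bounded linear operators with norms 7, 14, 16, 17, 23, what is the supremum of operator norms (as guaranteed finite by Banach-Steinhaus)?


By the Uniform Boundedness Principle, the supremum of norms is finite.
sup_k ||T_k|| = max(7, 14, 16, 17, 23) = 23

23


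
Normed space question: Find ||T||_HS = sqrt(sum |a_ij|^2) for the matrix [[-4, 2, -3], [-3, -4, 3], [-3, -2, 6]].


The Hilbert-Schmidt norm is sqrt(sum of squares of all entries).
Sum of squares = (-4)^2 + 2^2 + (-3)^2 + (-3)^2 + (-4)^2 + 3^2 + (-3)^2 + (-2)^2 + 6^2
= 16 + 4 + 9 + 9 + 16 + 9 + 9 + 4 + 36 = 112
||T||_HS = sqrt(112) = 10.5830

10.5830


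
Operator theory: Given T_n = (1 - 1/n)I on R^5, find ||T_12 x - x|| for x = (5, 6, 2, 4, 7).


T_12 x - x = (1 - 1/12)x - x = -x/12
||x|| = sqrt(130) = 11.4018
||T_12 x - x|| = ||x||/12 = 11.4018/12 = 0.9501

0.9501


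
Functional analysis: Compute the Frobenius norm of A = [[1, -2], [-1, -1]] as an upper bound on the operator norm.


||A||_F^2 = sum a_ij^2
= 1^2 + (-2)^2 + (-1)^2 + (-1)^2
= 1 + 4 + 1 + 1 = 7
||A||_F = sqrt(7) = 2.6458

2.6458


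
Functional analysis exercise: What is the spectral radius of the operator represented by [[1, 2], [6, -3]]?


For a 2x2 matrix, eigenvalues satisfy lambda^2 - (trace)*lambda + det = 0
trace = 1 + -3 = -2
det = 1*-3 - 2*6 = -15
discriminant = (-2)^2 - 4*(-15) = 64
spectral radius = max |eigenvalue| = 5.0000

5.0000


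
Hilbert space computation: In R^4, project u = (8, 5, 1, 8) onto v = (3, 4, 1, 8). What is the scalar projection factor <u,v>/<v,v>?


Computing <u,v> = 8*3 + 5*4 + 1*1 + 8*8 = 109
Computing <v,v> = 3^2 + 4^2 + 1^2 + 8^2 = 90
Projection coefficient = 109/90 = 1.2111

1.2111


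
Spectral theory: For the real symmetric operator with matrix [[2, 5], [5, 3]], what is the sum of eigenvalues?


For a self-adjoint (symmetric) matrix, the eigenvalues are real.
The sum of eigenvalues equals the trace of the matrix.
trace = 2 + 3 = 5

5


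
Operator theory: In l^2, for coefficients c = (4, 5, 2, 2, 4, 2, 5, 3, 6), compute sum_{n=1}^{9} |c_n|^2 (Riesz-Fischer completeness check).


sum |c_n|^2 = 4^2 + 5^2 + 2^2 + 2^2 + 4^2 + 2^2 + 5^2 + 3^2 + 6^2
= 16 + 25 + 4 + 4 + 16 + 4 + 25 + 9 + 36
= 139

139


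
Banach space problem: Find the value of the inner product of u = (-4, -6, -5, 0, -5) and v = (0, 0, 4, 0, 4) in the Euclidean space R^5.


Computing the standard inner product <u, v> = sum u_i * v_i
= -4*0 + -6*0 + -5*4 + 0*0 + -5*4
= 0 + 0 + -20 + 0 + -20
= -40

-40


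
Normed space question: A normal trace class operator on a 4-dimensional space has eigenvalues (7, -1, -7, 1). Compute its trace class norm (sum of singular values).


For a normal operator, singular values equal |eigenvalues|.
Trace norm = sum |lambda_i| = 7 + 1 + 7 + 1
= 16

16


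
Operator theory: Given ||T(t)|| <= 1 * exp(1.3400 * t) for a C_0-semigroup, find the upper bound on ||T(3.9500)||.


||T(3.9500)|| <= 1 * exp(1.3400 * 3.9500)
= 1 * exp(5.2930)
= 1 * 198.9393
= 198.9393

198.9393


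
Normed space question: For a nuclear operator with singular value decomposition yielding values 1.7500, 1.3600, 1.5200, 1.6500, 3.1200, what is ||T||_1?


The nuclear norm is the sum of all singular values.
||T||_1 = 1.7500 + 1.3600 + 1.5200 + 1.6500 + 3.1200
= 9.4000

9.4000


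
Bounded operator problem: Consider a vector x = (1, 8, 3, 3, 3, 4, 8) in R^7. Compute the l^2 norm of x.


The l^2 norm = (sum |x_i|^2)^(1/2)
Sum of 2th powers = 1 + 64 + 9 + 9 + 9 + 16 + 64 = 172
||x||_2 = (172)^(1/2) = 13.1149

13.1149


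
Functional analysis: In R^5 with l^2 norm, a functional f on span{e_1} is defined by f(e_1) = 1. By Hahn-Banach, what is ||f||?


The norm of f is given by ||f|| = sup_{||x||=1} |f(x)|.
On span{e_1}, ||e_1|| = 1, so ||f|| = |f(e_1)| / ||e_1||
= |1| / 1 = 1.0000

1.0000


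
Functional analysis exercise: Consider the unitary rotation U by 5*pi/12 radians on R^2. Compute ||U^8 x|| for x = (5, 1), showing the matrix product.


U is a rotation by theta = 5*pi/12
U^8 = rotation by 8*theta = 40*pi/12 = 16*pi/12 (mod 2*pi)
cos(16*pi/12) = -0.5000, sin(16*pi/12) = -0.8660
U^8 x = (-0.5000 * 5 - -0.8660 * 1, -0.8660 * 5 + -0.5000 * 1)
= (-1.6340, -4.8301)
||U^8 x|| = sqrt((-1.6340)^2 + (-4.8301)^2) = sqrt(26.0000) = 5.0990

5.0990


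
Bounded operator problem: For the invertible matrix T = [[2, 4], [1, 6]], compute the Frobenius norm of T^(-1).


det(T) = 2*6 - 4*1 = 8
T^(-1) = (1/8) * [[6, -4], [-1, 2]] = [[0.7500, -0.5000], [-0.1250, 0.2500]]
||T^(-1)||_F^2 = 0.7500^2 + (-0.5000)^2 + (-0.1250)^2 + 0.2500^2 = 0.8906
||T^(-1)||_F = sqrt(0.8906) = 0.9437

0.9437


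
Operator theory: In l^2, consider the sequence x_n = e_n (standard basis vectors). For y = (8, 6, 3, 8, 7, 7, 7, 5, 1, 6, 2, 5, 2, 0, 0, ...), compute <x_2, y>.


x_2 = e_2 is the standard basis vector with 1 in position 2.
<x_2, y> = y_2 = 6
As n -> infinity, <x_n, y> -> 0, confirming weak convergence of (x_n) to 0.

6


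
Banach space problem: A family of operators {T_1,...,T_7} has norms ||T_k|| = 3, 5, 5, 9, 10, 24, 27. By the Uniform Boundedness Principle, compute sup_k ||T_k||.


By the Uniform Boundedness Principle, the supremum of norms is finite.
sup_k ||T_k|| = max(3, 5, 5, 9, 10, 24, 27) = 27

27


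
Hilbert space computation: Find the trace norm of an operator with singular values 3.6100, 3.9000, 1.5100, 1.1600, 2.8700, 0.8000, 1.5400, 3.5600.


The nuclear norm is the sum of all singular values.
||T||_1 = 3.6100 + 3.9000 + 1.5100 + 1.1600 + 2.8700 + 0.8000 + 1.5400 + 3.5600
= 18.9500

18.9500


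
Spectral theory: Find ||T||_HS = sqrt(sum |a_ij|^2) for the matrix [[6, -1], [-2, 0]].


The Hilbert-Schmidt norm is sqrt(sum of squares of all entries).
Sum of squares = 6^2 + (-1)^2 + (-2)^2 + 0^2
= 36 + 1 + 4 + 0 = 41
||T||_HS = sqrt(41) = 6.4031

6.4031


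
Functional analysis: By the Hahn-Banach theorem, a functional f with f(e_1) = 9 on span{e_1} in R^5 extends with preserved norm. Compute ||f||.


The norm of f is given by ||f|| = sup_{||x||=1} |f(x)|.
On span{e_1}, ||e_1|| = 1, so ||f|| = |f(e_1)| / ||e_1||
= |9| / 1 = 9.0000

9.0000


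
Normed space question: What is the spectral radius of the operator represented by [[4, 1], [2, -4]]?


For a 2x2 matrix, eigenvalues satisfy lambda^2 - (trace)*lambda + det = 0
trace = 4 + -4 = 0
det = 4*-4 - 1*2 = -18
discriminant = 0^2 - 4*(-18) = 72
spectral radius = max |eigenvalue| = 4.2426

4.2426


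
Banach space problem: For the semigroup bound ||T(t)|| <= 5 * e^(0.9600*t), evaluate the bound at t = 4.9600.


||T(4.9600)|| <= 5 * exp(0.9600 * 4.9600)
= 5 * exp(4.7616)
= 5 * 116.9329
= 584.6643

584.6643


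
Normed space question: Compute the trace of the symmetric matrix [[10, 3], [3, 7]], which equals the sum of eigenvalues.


For a self-adjoint (symmetric) matrix, the eigenvalues are real.
The sum of eigenvalues equals the trace of the matrix.
trace = 10 + 7 = 17

17


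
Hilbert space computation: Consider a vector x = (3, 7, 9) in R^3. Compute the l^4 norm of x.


The l^4 norm = (sum |x_i|^4)^(1/4)
Sum of 4th powers = 81 + 2401 + 6561 = 9043
||x||_4 = (9043)^(1/4) = 9.7517

9.7517


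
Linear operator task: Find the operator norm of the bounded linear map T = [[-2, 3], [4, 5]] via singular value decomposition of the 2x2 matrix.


A^T A = [[20, 14], [14, 34]]
trace(A^T A) = 54, det(A^T A) = 484
discriminant = 54^2 - 4*484 = 980
Largest eigenvalue of A^T A = (trace + sqrt(disc))/2 = 42.6525
||T|| = sqrt(42.6525) = 6.5309

6.5309


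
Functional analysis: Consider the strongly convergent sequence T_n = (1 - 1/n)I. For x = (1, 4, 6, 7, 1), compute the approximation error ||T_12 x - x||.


T_12 x - x = (1 - 1/12)x - x = -x/12
||x|| = sqrt(103) = 10.1489
||T_12 x - x|| = ||x||/12 = 10.1489/12 = 0.8457

0.8457


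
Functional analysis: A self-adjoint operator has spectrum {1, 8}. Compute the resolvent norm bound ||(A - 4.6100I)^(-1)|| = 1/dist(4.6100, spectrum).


dist(4.6100, {1, 8}) = min(|4.6100 - 1|, |4.6100 - 8|)
= min(3.6100, 3.3900) = 3.3900
Resolvent bound = 1/3.3900 = 0.2950

0.2950


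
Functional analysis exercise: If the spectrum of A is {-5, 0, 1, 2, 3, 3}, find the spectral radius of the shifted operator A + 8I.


Spectrum of A + 8I = {3, 8, 9, 10, 11, 11}
Spectral radius = max |lambda| over the shifted spectrum
= max(3, 8, 9, 10, 11, 11) = 11

11


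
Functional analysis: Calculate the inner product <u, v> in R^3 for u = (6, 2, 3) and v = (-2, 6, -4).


Computing the standard inner product <u, v> = sum u_i * v_i
= 6*-2 + 2*6 + 3*-4
= -12 + 12 + -12
= -12

-12


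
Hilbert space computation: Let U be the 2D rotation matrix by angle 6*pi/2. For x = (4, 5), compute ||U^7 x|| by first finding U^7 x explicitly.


U is a rotation by theta = 6*pi/2
U^7 = rotation by 7*theta = 42*pi/2 = 2*pi/2 (mod 2*pi)
cos(2*pi/2) = -1.0000, sin(2*pi/2) = 0.0000
U^7 x = (-1.0000 * 4 - 0.0000 * 5, 0.0000 * 4 + -1.0000 * 5)
= (-4.0000, -5.0000)
||U^7 x|| = sqrt((-4.0000)^2 + (-5.0000)^2) = sqrt(41.0000) = 6.4031

6.4031


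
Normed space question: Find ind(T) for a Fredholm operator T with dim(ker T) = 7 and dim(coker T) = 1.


The Fredholm index is defined as ind(T) = dim(ker T) - dim(coker T)
= 7 - 1
= 6

6


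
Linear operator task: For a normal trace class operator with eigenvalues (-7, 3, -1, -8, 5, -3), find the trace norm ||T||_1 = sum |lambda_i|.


For a normal operator, singular values equal |eigenvalues|.
Trace norm = sum |lambda_i| = 7 + 3 + 1 + 8 + 5 + 3
= 27

27


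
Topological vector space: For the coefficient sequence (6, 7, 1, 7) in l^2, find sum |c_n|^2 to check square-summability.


sum |c_n|^2 = 6^2 + 7^2 + 1^2 + 7^2
= 36 + 49 + 1 + 49
= 135

135


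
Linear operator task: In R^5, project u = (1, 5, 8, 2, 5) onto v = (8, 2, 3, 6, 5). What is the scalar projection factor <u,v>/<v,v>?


Computing <u,v> = 1*8 + 5*2 + 8*3 + 2*6 + 5*5 = 79
Computing <v,v> = 8^2 + 2^2 + 3^2 + 6^2 + 5^2 = 138
Projection coefficient = 79/138 = 0.5725

0.5725


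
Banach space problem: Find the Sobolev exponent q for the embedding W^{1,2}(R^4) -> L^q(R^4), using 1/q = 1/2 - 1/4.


Using the Sobolev embedding formula: 1/q = 1/p - k/n
1/q = 1/2 - 1/4 = 1/4
q = 1/(1/4) = 4

4.0000


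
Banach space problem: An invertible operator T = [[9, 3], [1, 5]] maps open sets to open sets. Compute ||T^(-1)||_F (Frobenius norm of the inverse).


det(T) = 9*5 - 3*1 = 42
T^(-1) = (1/42) * [[5, -3], [-1, 9]] = [[0.1190, -0.0714], [-0.0238, 0.2143]]
||T^(-1)||_F^2 = 0.1190^2 + (-0.0714)^2 + (-0.0238)^2 + 0.2143^2 = 0.0658
||T^(-1)||_F = sqrt(0.0658) = 0.2564

0.2564


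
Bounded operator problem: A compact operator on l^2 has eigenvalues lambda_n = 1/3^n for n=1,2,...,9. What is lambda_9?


The eigenvalue formula gives lambda_9 = 1/3^9
= 1/19683
= 5.0805e-05

5.0805e-05


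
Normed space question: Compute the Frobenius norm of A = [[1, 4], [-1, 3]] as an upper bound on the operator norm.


||A||_F^2 = sum a_ij^2
= 1^2 + 4^2 + (-1)^2 + 3^2
= 1 + 16 + 1 + 9 = 27
||A||_F = sqrt(27) = 5.1962

5.1962


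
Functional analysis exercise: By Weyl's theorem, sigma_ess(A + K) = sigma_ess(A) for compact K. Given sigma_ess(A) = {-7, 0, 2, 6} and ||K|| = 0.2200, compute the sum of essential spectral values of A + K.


By Weyl's theorem, the essential spectrum is invariant under compact perturbations.
sigma_ess(A + K) = sigma_ess(A) = {-7, 0, 2, 6}
Sum = -7 + 0 + 2 + 6 = 1

1


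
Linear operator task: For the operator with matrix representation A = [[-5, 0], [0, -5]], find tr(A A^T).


trace(A * A^T) = sum of squares of all entries
= (-5)^2 + 0^2 + 0^2 + (-5)^2
= 25 + 0 + 0 + 25
= 50

50


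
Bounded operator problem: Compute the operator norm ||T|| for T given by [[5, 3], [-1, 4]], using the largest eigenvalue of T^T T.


A^T A = [[26, 11], [11, 25]]
trace(A^T A) = 51, det(A^T A) = 529
discriminant = 51^2 - 4*529 = 485
Largest eigenvalue of A^T A = (trace + sqrt(disc))/2 = 36.5114
||T|| = sqrt(36.5114) = 6.0425

6.0425


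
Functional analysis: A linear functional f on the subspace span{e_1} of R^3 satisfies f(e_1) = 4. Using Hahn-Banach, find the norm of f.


The norm of f is given by ||f|| = sup_{||x||=1} |f(x)|.
On span{e_1}, ||e_1|| = 1, so ||f|| = |f(e_1)| / ||e_1||
= |4| / 1 = 4.0000

4.0000


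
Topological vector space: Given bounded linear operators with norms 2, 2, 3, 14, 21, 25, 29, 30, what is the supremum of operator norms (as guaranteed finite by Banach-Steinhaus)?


By the Uniform Boundedness Principle, the supremum of norms is finite.
sup_k ||T_k|| = max(2, 2, 3, 14, 21, 25, 29, 30) = 30

30


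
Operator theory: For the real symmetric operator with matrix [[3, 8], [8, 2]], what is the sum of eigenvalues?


For a self-adjoint (symmetric) matrix, the eigenvalues are real.
The sum of eigenvalues equals the trace of the matrix.
trace = 3 + 2 = 5

5


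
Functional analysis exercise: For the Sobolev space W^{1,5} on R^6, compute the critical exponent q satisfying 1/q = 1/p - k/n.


Using the Sobolev embedding formula: 1/q = 1/p - k/n
1/q = 1/5 - 1/6 = 1/30
q = 1/(1/30) = 30

30.0000


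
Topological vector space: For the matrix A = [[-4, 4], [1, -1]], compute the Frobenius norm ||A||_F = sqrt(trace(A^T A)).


||A||_F^2 = sum a_ij^2
= (-4)^2 + 4^2 + 1^2 + (-1)^2
= 16 + 16 + 1 + 1 = 34
||A||_F = sqrt(34) = 5.8310

5.8310


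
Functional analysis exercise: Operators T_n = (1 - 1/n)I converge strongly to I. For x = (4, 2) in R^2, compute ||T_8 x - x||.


T_8 x - x = (1 - 1/8)x - x = -x/8
||x|| = sqrt(20) = 4.4721
||T_8 x - x|| = ||x||/8 = 4.4721/8 = 0.5590

0.5590


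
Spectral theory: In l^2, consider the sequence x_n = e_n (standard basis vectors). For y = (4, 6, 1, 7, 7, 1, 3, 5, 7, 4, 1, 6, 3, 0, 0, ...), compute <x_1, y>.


x_1 = e_1 is the standard basis vector with 1 in position 1.
<x_1, y> = y_1 = 4
As n -> infinity, <x_n, y> -> 0, confirming weak convergence of (x_n) to 0.

4


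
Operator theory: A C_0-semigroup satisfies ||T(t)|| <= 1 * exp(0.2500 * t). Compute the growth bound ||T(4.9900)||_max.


||T(4.9900)|| <= 1 * exp(0.2500 * 4.9900)
= 1 * exp(1.2475)
= 1 * 3.4816
= 3.4816

3.4816


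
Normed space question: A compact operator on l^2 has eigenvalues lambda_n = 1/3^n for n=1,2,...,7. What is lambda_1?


The eigenvalue formula gives lambda_1 = 1/3^1
= 1/3
= 0.3333

0.3333


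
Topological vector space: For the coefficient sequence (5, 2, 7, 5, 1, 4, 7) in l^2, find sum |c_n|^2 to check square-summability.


sum |c_n|^2 = 5^2 + 2^2 + 7^2 + 5^2 + 1^2 + 4^2 + 7^2
= 25 + 4 + 49 + 25 + 1 + 16 + 49
= 169

169


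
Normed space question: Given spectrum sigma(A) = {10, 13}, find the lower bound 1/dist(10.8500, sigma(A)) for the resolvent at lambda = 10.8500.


dist(10.8500, {10, 13}) = min(|10.8500 - 10|, |10.8500 - 13|)
= min(0.8500, 2.1500) = 0.8500
Resolvent bound = 1/0.8500 = 1.1765

1.1765


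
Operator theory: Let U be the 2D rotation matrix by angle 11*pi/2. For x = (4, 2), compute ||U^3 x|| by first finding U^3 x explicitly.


U is a rotation by theta = 11*pi/2
U^3 = rotation by 3*theta = 33*pi/2 = 1*pi/2 (mod 2*pi)
cos(1*pi/2) = 0.0000, sin(1*pi/2) = 1.0000
U^3 x = (0.0000 * 4 - 1.0000 * 2, 1.0000 * 4 + 0.0000 * 2)
= (-2.0000, 4.0000)
||U^3 x|| = sqrt((-2.0000)^2 + 4.0000^2) = sqrt(20.0000) = 4.4721

4.4721


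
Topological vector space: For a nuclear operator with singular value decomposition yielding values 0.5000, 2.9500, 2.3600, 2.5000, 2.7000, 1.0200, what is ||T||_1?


The nuclear norm is the sum of all singular values.
||T||_1 = 0.5000 + 2.9500 + 2.3600 + 2.5000 + 2.7000 + 1.0200
= 12.0300

12.0300


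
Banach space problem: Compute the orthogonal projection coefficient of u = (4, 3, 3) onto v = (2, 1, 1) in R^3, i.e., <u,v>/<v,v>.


Computing <u,v> = 4*2 + 3*1 + 3*1 = 14
Computing <v,v> = 2^2 + 1^2 + 1^2 = 6
Projection coefficient = 14/6 = 2.3333

2.3333


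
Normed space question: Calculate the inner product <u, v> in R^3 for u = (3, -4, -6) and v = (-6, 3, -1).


Computing the standard inner product <u, v> = sum u_i * v_i
= 3*-6 + -4*3 + -6*-1
= -18 + -12 + 6
= -24

-24


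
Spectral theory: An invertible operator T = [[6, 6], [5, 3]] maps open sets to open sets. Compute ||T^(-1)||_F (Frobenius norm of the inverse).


det(T) = 6*3 - 6*5 = -12
T^(-1) = (1/-12) * [[3, -6], [-5, 6]] = [[-0.2500, 0.5000], [0.4167, -0.5000]]
||T^(-1)||_F^2 = (-0.2500)^2 + 0.5000^2 + 0.4167^2 + (-0.5000)^2 = 0.7361
||T^(-1)||_F = sqrt(0.7361) = 0.8580

0.8580


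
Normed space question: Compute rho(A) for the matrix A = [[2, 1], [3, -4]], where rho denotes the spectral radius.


For a 2x2 matrix, eigenvalues satisfy lambda^2 - (trace)*lambda + det = 0
trace = 2 + -4 = -2
det = 2*-4 - 1*3 = -11
discriminant = (-2)^2 - 4*(-11) = 48
spectral radius = max |eigenvalue| = 4.4641

4.4641


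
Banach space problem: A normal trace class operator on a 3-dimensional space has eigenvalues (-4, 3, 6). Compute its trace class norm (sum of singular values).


For a normal operator, singular values equal |eigenvalues|.
Trace norm = sum |lambda_i| = 4 + 3 + 6
= 13

13


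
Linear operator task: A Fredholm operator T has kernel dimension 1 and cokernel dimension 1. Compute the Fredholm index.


The Fredholm index is defined as ind(T) = dim(ker T) - dim(coker T)
= 1 - 1
= 0

0


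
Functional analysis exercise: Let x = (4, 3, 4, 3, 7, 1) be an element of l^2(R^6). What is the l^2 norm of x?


The l^2 norm = (sum |x_i|^2)^(1/2)
Sum of 2th powers = 16 + 9 + 16 + 9 + 49 + 1 = 100
||x||_2 = (100)^(1/2) = 10.0000

10.0000


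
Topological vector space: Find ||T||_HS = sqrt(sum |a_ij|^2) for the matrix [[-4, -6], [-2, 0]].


The Hilbert-Schmidt norm is sqrt(sum of squares of all entries).
Sum of squares = (-4)^2 + (-6)^2 + (-2)^2 + 0^2
= 16 + 36 + 4 + 0 = 56
||T||_HS = sqrt(56) = 7.4833

7.4833


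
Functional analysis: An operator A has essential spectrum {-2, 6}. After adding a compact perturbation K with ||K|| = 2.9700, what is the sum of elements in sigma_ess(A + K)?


By Weyl's theorem, the essential spectrum is invariant under compact perturbations.
sigma_ess(A + K) = sigma_ess(A) = {-2, 6}
Sum = -2 + 6 = 4

4


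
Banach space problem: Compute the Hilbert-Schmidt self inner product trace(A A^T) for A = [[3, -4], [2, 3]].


trace(A * A^T) = sum of squares of all entries
= 3^2 + (-4)^2 + 2^2 + 3^2
= 9 + 16 + 4 + 9
= 38

38


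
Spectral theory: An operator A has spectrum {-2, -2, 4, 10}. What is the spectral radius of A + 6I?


Spectrum of A + 6I = {4, 4, 10, 16}
Spectral radius = max |lambda| over the shifted spectrum
= max(4, 4, 10, 16) = 16

16


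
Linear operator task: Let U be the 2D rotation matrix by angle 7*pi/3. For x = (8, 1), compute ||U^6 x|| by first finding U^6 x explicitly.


U is a rotation by theta = 7*pi/3
U^6 = rotation by 6*theta = 42*pi/3 = 0*pi/3 (mod 2*pi)
cos(0*pi/3) = 1.0000, sin(0*pi/3) = 0.0000
U^6 x = (1.0000 * 8 - 0.0000 * 1, 0.0000 * 8 + 1.0000 * 1)
= (8.0000, 1.0000)
||U^6 x|| = sqrt(8.0000^2 + 1.0000^2) = sqrt(65.0000) = 8.0623

8.0623


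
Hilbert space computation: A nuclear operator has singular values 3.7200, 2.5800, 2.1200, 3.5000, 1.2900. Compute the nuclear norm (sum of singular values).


The nuclear norm is the sum of all singular values.
||T||_1 = 3.7200 + 2.5800 + 2.1200 + 3.5000 + 1.2900
= 13.2100

13.2100


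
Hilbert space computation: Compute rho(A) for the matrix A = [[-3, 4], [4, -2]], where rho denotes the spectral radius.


For a 2x2 matrix, eigenvalues satisfy lambda^2 - (trace)*lambda + det = 0
trace = -3 + -2 = -5
det = -3*-2 - 4*4 = -10
discriminant = (-5)^2 - 4*(-10) = 65
spectral radius = max |eigenvalue| = 6.5311

6.5311


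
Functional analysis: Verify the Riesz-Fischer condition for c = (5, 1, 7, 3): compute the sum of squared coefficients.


sum |c_n|^2 = 5^2 + 1^2 + 7^2 + 3^2
= 25 + 1 + 49 + 9
= 84

84


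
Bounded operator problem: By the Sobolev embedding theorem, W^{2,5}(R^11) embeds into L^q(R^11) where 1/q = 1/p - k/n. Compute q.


Using the Sobolev embedding formula: 1/q = 1/p - k/n
1/q = 1/5 - 2/11 = 1/55
q = 1/(1/55) = 55

55.0000


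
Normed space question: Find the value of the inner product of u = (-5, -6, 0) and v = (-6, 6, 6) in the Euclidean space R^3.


Computing the standard inner product <u, v> = sum u_i * v_i
= -5*-6 + -6*6 + 0*6
= 30 + -36 + 0
= -6

-6


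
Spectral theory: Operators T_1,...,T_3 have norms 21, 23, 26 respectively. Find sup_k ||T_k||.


By the Uniform Boundedness Principle, the supremum of norms is finite.
sup_k ||T_k|| = max(21, 23, 26) = 26

26


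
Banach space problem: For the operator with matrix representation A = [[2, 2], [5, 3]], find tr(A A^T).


trace(A * A^T) = sum of squares of all entries
= 2^2 + 2^2 + 5^2 + 3^2
= 4 + 4 + 25 + 9
= 42

42


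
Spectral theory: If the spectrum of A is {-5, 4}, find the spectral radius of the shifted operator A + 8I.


Spectrum of A + 8I = {3, 12}
Spectral radius = max |lambda| over the shifted spectrum
= max(3, 12) = 12

12


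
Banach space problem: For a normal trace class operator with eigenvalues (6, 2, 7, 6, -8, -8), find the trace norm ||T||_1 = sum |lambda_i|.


For a normal operator, singular values equal |eigenvalues|.
Trace norm = sum |lambda_i| = 6 + 2 + 7 + 6 + 8 + 8
= 37

37


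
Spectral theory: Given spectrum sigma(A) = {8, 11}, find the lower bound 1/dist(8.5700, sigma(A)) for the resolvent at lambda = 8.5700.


dist(8.5700, {8, 11}) = min(|8.5700 - 8|, |8.5700 - 11|)
= min(0.5700, 2.4300) = 0.5700
Resolvent bound = 1/0.5700 = 1.7544

1.7544


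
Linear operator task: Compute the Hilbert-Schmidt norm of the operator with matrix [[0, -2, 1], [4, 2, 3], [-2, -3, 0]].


The Hilbert-Schmidt norm is sqrt(sum of squares of all entries).
Sum of squares = 0^2 + (-2)^2 + 1^2 + 4^2 + 2^2 + 3^2 + (-2)^2 + (-3)^2 + 0^2
= 0 + 4 + 1 + 16 + 4 + 9 + 4 + 9 + 0 = 47
||T||_HS = sqrt(47) = 6.8557

6.8557


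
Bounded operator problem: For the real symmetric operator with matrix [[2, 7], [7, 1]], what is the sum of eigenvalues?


For a self-adjoint (symmetric) matrix, the eigenvalues are real.
The sum of eigenvalues equals the trace of the matrix.
trace = 2 + 1 = 3

3


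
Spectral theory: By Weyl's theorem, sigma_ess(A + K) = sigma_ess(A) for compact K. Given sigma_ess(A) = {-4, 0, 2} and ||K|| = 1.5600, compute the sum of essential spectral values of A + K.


By Weyl's theorem, the essential spectrum is invariant under compact perturbations.
sigma_ess(A + K) = sigma_ess(A) = {-4, 0, 2}
Sum = -4 + 0 + 2 = -2

-2


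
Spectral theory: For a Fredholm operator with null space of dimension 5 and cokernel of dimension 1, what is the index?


The Fredholm index is defined as ind(T) = dim(ker T) - dim(coker T)
= 5 - 1
= 4

4


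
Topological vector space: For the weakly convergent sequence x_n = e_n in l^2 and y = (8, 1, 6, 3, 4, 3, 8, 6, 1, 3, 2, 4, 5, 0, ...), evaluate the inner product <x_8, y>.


x_8 = e_8 is the standard basis vector with 1 in position 8.
<x_8, y> = y_8 = 6
As n -> infinity, <x_n, y> -> 0, confirming weak convergence of (x_n) to 0.

6


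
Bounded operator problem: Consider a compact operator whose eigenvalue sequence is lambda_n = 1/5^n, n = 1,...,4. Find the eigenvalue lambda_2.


The eigenvalue formula gives lambda_2 = 1/5^2
= 1/25
= 0.0400

0.0400


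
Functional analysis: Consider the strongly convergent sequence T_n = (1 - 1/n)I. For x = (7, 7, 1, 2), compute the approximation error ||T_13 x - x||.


T_13 x - x = (1 - 1/13)x - x = -x/13
||x|| = sqrt(103) = 10.1489
||T_13 x - x|| = ||x||/13 = 10.1489/13 = 0.7807

0.7807


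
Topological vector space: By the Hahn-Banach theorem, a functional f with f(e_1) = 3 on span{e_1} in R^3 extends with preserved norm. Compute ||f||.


The norm of f is given by ||f|| = sup_{||x||=1} |f(x)|.
On span{e_1}, ||e_1|| = 1, so ||f|| = |f(e_1)| / ||e_1||
= |3| / 1 = 3.0000

3.0000


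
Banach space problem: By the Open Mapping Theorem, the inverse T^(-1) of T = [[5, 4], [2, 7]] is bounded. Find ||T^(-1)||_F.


det(T) = 5*7 - 4*2 = 27
T^(-1) = (1/27) * [[7, -4], [-2, 5]] = [[0.2593, -0.1481], [-0.0741, 0.1852]]
||T^(-1)||_F^2 = 0.2593^2 + (-0.1481)^2 + (-0.0741)^2 + 0.1852^2 = 0.1289
||T^(-1)||_F = sqrt(0.1289) = 0.3591

0.3591


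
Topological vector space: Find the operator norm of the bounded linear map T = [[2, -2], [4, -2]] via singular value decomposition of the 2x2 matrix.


A^T A = [[20, -12], [-12, 8]]
trace(A^T A) = 28, det(A^T A) = 16
discriminant = 28^2 - 4*16 = 720
Largest eigenvalue of A^T A = (trace + sqrt(disc))/2 = 27.4164
||T|| = sqrt(27.4164) = 5.2361

5.2361


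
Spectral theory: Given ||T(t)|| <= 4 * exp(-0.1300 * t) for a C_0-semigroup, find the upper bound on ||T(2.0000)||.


||T(2.0000)|| <= 4 * exp(-0.1300 * 2.0000)
= 4 * exp(-0.2600)
= 4 * 0.7711
= 3.0842

3.0842


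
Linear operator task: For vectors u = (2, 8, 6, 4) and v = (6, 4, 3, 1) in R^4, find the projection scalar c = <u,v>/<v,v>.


Computing <u,v> = 2*6 + 8*4 + 6*3 + 4*1 = 66
Computing <v,v> = 6^2 + 4^2 + 3^2 + 1^2 = 62
Projection coefficient = 66/62 = 1.0645

1.0645


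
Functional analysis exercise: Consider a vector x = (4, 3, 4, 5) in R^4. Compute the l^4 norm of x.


The l^4 norm = (sum |x_i|^4)^(1/4)
Sum of 4th powers = 256 + 81 + 256 + 625 = 1218
||x||_4 = (1218)^(1/4) = 5.9076

5.9076


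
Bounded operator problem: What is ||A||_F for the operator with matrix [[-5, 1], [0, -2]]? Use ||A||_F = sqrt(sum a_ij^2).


||A||_F^2 = sum a_ij^2
= (-5)^2 + 1^2 + 0^2 + (-2)^2
= 25 + 1 + 0 + 4 = 30
||A||_F = sqrt(30) = 5.4772

5.4772


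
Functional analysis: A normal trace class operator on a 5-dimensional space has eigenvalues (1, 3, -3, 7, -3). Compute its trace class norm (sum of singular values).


For a normal operator, singular values equal |eigenvalues|.
Trace norm = sum |lambda_i| = 1 + 3 + 3 + 7 + 3
= 17

17


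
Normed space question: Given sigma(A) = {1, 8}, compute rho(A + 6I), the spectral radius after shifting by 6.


Spectrum of A + 6I = {7, 14}
Spectral radius = max |lambda| over the shifted spectrum
= max(7, 14) = 14

14


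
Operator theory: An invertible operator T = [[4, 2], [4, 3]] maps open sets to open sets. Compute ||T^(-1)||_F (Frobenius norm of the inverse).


det(T) = 4*3 - 2*4 = 4
T^(-1) = (1/4) * [[3, -2], [-4, 4]] = [[0.7500, -0.5000], [-1.0000, 1.0000]]
||T^(-1)||_F^2 = 0.7500^2 + (-0.5000)^2 + (-1.0000)^2 + 1.0000^2 = 2.8125
||T^(-1)||_F = sqrt(2.8125) = 1.6771

1.6771


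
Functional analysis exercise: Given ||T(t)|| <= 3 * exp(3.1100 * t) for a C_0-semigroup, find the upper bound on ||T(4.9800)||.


||T(4.9800)|| <= 3 * exp(3.1100 * 4.9800)
= 3 * exp(15.4878)
= 3 * 5.3243e+06
= 1.5973e+07

1.5973e+07


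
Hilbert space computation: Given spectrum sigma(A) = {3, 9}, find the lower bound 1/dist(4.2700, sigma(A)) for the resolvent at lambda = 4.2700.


dist(4.2700, {3, 9}) = min(|4.2700 - 3|, |4.2700 - 9|)
= min(1.2700, 4.7300) = 1.2700
Resolvent bound = 1/1.2700 = 0.7874

0.7874


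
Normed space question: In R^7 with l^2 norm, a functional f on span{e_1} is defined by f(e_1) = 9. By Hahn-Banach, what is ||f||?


The norm of f is given by ||f|| = sup_{||x||=1} |f(x)|.
On span{e_1}, ||e_1|| = 1, so ||f|| = |f(e_1)| / ||e_1||
= |9| / 1 = 9.0000

9.0000


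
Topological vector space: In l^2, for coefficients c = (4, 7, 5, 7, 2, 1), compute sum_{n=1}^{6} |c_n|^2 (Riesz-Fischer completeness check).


sum |c_n|^2 = 4^2 + 7^2 + 5^2 + 7^2 + 2^2 + 1^2
= 16 + 49 + 25 + 49 + 4 + 1
= 144

144


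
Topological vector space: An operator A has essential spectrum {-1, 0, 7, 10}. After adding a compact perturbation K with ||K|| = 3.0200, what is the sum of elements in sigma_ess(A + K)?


By Weyl's theorem, the essential spectrum is invariant under compact perturbations.
sigma_ess(A + K) = sigma_ess(A) = {-1, 0, 7, 10}
Sum = -1 + 0 + 7 + 10 = 16

16


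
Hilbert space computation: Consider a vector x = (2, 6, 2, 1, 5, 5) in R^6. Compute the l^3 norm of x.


The l^3 norm = (sum |x_i|^3)^(1/3)
Sum of 3th powers = 8 + 216 + 8 + 1 + 125 + 125 = 483
||x||_3 = (483)^(1/3) = 7.8460

7.8460


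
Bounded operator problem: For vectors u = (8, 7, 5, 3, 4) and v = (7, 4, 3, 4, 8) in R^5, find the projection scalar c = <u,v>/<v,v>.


Computing <u,v> = 8*7 + 7*4 + 5*3 + 3*4 + 4*8 = 143
Computing <v,v> = 7^2 + 4^2 + 3^2 + 4^2 + 8^2 = 154
Projection coefficient = 143/154 = 0.9286

0.9286


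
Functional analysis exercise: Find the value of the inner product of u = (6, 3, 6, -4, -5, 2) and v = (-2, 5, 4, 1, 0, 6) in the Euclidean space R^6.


Computing the standard inner product <u, v> = sum u_i * v_i
= 6*-2 + 3*5 + 6*4 + -4*1 + -5*0 + 2*6
= -12 + 15 + 24 + -4 + 0 + 12
= 35

35


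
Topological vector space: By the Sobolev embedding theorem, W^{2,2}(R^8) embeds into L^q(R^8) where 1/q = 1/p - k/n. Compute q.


Using the Sobolev embedding formula: 1/q = 1/p - k/n
1/q = 1/2 - 2/8 = 1/4
q = 1/(1/4) = 4

4.0000


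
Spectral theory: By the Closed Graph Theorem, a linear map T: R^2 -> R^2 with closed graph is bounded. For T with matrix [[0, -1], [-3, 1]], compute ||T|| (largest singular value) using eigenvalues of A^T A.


A^T A = [[9, -3], [-3, 2]]
trace(A^T A) = 11, det(A^T A) = 9
discriminant = 11^2 - 4*9 = 85
Largest eigenvalue of A^T A = (trace + sqrt(disc))/2 = 10.1098
||T|| = sqrt(10.1098) = 3.1796

3.1796


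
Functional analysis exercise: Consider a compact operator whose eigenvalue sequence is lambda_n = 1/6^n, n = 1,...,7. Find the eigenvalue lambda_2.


The eigenvalue formula gives lambda_2 = 1/6^2
= 1/36
= 0.0278

0.0278


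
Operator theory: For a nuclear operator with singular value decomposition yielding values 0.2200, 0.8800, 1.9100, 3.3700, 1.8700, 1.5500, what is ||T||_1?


The nuclear norm is the sum of all singular values.
||T||_1 = 0.2200 + 0.8800 + 1.9100 + 3.3700 + 1.8700 + 1.5500
= 9.8000

9.8000


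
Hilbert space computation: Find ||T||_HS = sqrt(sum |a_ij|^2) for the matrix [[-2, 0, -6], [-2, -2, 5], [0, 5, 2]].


The Hilbert-Schmidt norm is sqrt(sum of squares of all entries).
Sum of squares = (-2)^2 + 0^2 + (-6)^2 + (-2)^2 + (-2)^2 + 5^2 + 0^2 + 5^2 + 2^2
= 4 + 0 + 36 + 4 + 4 + 25 + 0 + 25 + 4 = 102
||T||_HS = sqrt(102) = 10.0995

10.0995
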